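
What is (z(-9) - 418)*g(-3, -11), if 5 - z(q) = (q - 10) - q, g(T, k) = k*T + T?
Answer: -12090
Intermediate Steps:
g(T, k) = T + T*k (g(T, k) = T*k + T = T + T*k)
z(q) = 15 (z(q) = 5 - ((q - 10) - q) = 5 - ((-10 + q) - q) = 5 - 1*(-10) = 5 + 10 = 15)
(z(-9) - 418)*g(-3, -11) = (15 - 418)*(-3*(1 - 11)) = -(-1209)*(-10) = -403*30 = -12090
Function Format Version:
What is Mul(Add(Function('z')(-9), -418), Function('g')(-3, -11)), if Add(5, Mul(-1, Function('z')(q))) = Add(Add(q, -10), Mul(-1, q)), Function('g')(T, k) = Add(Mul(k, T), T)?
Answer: -12090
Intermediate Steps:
Function('g')(T, k) = Add(T, Mul(T, k)) (Function('g')(T, k) = Add(Mul(T, k), T) = Add(T, Mul(T, k)))
Function('z')(q) = 15 (Function('z')(q) = Add(5, Mul(-1, Add(Add(q, -10), Mul(-1, q)))) = Add(5, Mul(-1, Add(Add(-10, q), Mul(-1, q)))) = Add(5, Mul(-1, -10)) = Add(5, 10) = 15)
Mul(Add(Function('z')(-9), -418), Function('g')(-3, -11)) = Mul(Add(15, -418), Mul(-3, Add(1, -11))) = Mul(-403, Mul(-3, -10)) = Mul(-403, 30) = -12090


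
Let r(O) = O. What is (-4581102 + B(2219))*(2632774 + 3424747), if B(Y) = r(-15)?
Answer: -27750212430957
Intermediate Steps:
B(Y) = -15
(-4581102 + B(2219))*(2632774 + 3424747) = (-4581102 - 15)*(2632774 + 3424747) = -4581117*6057521 = -27750212430957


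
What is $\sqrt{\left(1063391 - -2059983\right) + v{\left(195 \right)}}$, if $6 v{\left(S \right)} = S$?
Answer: $\frac{\sqrt{12493626}}{2} \approx 1767.3$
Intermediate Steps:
$v{\left(S \right)} = \frac{S}{6}$
$\sqrt{\left(1063391 - -2059983\right) + v{\left(195 \right)}} = \sqrt{\left(1063391 - -2059983\right) + \frac{1}{6} \cdot 195} = \sqrt{\left(1063391 + 2059983\right) + \frac{65}{2}} = \sqrt{3123374 + \frac{65}{2}} = \sqrt{\frac{6246813}{2}} = \frac{\sqrt{12493626}}{2}$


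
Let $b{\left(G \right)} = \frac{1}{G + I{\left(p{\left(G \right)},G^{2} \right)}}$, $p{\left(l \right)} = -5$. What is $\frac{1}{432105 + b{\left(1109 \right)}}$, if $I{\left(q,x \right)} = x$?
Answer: $\frac{1230990}{531916933951} \approx 2.3143 \cdot 10^{-6}$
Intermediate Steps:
$b{\left(G \right)} = \frac{1}{G + G^{2}}$
$\frac{1}{432105 + b{\left(1109 \right)}} = \frac{1}{432105 + \frac{1}{1109 \left(1 + 1109\right)}} = \frac{1}{432105 + \frac{1}{1109 \cdot 1110}} = \frac{1}{432105 + \frac{1}{1109} \cdot \frac{1}{1110}} = \frac{1}{432105 + \frac{1}{1230990}} = \frac{1}{\frac{531916933951}{1230990}} = \frac{1230990}{531916933951}$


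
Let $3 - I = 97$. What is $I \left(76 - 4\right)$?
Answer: $-6768$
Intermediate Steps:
$I = -94$ ($I = 3 - 97 = -94$)
$I \left(76 - 4\right) = - 94 \left(76 - 4\right) = \left(-94\right) 72 = -6768$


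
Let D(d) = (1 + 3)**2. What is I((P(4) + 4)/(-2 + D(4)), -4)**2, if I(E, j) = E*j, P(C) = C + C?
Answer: 576/49 ≈ 11.755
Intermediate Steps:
D(d) = 16 (D(d) = 4**2 = 16)
P(C) = 2*C
I((P(4) + 4)/(-2 + D(4)), -4)**2 = (((2*4 + 4)/(-2 + 16))*(-4))**2 = (((8 + 4)/14)*(-4))**2 = ((12*(1/14))*(-4))**2 = ((6/7)*(-4))**2 = (-24/7)**2 = 576/49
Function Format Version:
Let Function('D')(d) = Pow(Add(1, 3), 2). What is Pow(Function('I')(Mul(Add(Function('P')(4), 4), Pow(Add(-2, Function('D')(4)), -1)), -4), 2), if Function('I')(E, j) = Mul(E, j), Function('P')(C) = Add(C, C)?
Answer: Rational(576, 49) ≈ 11.755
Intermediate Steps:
Function('D')(d) = 16 (Function('D')(d) = Pow(4, 2) = 16)
Function('P')(C) = Mul(2, C)
Pow(Function('I')(Mul(Add(Function('P')(4), 4), Pow(Add(-2, Function('D')(4)), -1)), -4), 2) = Pow(Mul(Mul(Add(Mul(2, 4), 4), Pow(Add(-2, 16), -1)), -4), 2) = Pow(Mul(Mul(Add(8, 4), Pow(14, -1)), -4), 2) = Pow(Mul(Mul(12, Rational(1, 14)), -4), 2) = Pow(Mul(Rational(6, 7), -4), 2) = Pow(Rational(-24, 7), 2) = Rational(576, 49)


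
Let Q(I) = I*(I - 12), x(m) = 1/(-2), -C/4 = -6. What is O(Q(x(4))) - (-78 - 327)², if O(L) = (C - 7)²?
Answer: -163736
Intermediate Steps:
C = 24 (C = -4*(-6) = 24)
x(m) = -½
Q(I) = I*(-12 + I)
O(L) = 289 (O(L) = (24 - 7)² = 17² = 289)
O(Q(x(4))) - (-78 - 327)² = 289 - (-78 - 327)² = 289 - 1*(-405)² = 289 - 1*164025 = 289 - 164025 = -163736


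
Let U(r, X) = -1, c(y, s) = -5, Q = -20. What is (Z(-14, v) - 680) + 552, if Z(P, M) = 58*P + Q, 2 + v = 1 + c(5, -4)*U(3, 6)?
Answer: -960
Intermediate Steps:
v = 4 (v = -2 + (1 - 5*(-1)) = -2 + (1 + 5) = -2 + 6 = 4)
Z(P, M) = -20 + 58*P (Z(P, M) = 58*P - 20 = -20 + 58*P)
(Z(-14, v) - 680) + 552 = ((-20 + 58*(-14)) - 680) + 552 = ((-20 - 812) - 680) + 552 = (-832 - 680) + 552 = -1512 + 552 = -960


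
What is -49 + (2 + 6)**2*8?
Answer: 463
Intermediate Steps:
-49 + (2 + 6)**2*8 = -49 + 8**2*8 = -49 + 64*8 = -49 + 512 = 463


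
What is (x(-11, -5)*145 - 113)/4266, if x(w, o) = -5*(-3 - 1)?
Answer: 929/1422 ≈ 0.65331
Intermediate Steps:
x(w, o) = 20 (x(w, o) = -5*(-4) = 20)
(x(-11, -5)*145 - 113)/4266 = (20*145 - 113)/4266 = (2900 - 113)*(1/4266) = 2787*(1/4266) = 929/1422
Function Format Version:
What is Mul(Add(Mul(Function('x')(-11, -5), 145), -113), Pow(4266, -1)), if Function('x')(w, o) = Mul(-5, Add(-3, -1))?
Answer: Rational(929, 1422) ≈ 0.65331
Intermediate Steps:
Function('x')(w, o) = 20 (Function('x')(w, o) = Mul(-5, -4) = 20)
Mul(Add(Mul(Function('x')(-11, -5), 145), -113), Pow(4266, -1)) = Mul(Add(Mul(20, 145), -113), Pow(4266, -1)) = Mul(Add(2900, -113), Rational(1, 4266)) = Mul(2787, Rational(1, 4266)) = Rational(929, 1422)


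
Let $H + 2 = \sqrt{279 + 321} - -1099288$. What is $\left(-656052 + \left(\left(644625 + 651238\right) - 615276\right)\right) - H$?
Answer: $-1074751 - 10 \sqrt{6} \approx -1.0748 \cdot 10^{6}$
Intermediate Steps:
$H = 1099286 + 10 \sqrt{6}$ ($H = -2 + \left(\sqrt{279 + 321} - -1099288\right) = -2 + \left(\sqrt{600} + 1099288\right) = -2 + \left(10 \sqrt{6} + 1099288\right) = -2 + \left(1099288 + 10 \sqrt{6}\right) = 1099286 + 10 \sqrt{6} \approx 1.0993 \cdot 10^{6}$)
$\left(-656052 + \left(\left(644625 + 651238\right) - 615276\right)\right) - H = \left(-656052 + \left(\left(644625 + 651238\right) - 615276\right)\right) - \left(1099286 + 10 \sqrt{6}\right) = \left(-656052 + \left(1295863 - 615276\right)\right) - \left(1099286 + 10 \sqrt{6}\right) = \left(-656052 + 680587\right) - \left(1099286 + 10 \sqrt{6}\right) = 24535 - \left(1099286 + 10 \sqrt{6}\right) = -1074751 - 10 \sqrt{6}$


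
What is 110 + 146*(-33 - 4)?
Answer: -5292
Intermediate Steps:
110 + 146*(-33 - 4) = 110 + 146*(-37) = 110 - 5402 = -5292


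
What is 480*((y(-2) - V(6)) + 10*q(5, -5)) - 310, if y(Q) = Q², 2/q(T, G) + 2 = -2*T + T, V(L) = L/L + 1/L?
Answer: -2250/7 ≈ -321.43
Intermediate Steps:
V(L) = 1 + 1/L
q(T, G) = 2/(-2 - T) (q(T, G) = 2/(-2 + (-2*T + T)) = 2/(-2 - T))
480*((y(-2) - V(6)) + 10*q(5, -5)) - 310 = 480*(((-2)² - (1 + 6)/6) + 10*(-2/(2 + 5))) - 310 = 480*((4 - 7/6) + 10*(-2/7)) - 310 = 480*(17/6 - 20/7) - 310 = 480*(-1/42) - 310 = -80/7 - 310 = -2250/7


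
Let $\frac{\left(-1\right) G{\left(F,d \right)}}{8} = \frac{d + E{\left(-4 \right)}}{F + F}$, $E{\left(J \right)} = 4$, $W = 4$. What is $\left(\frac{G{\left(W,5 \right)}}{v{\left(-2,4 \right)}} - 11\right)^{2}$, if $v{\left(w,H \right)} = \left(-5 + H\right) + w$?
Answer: $64$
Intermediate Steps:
$v{\left(w,H \right)} = -5 + H + w$
$G{\left(F,d \right)} = - \frac{4 \left(4 + d\right)}{F}$ ($G{\left(F,d \right)} = - 8 \frac{d + 4}{F + F} = - 8 \frac{4 + d}{2 F} = - \frac{4 \left(4 + d\right)}{F}$)
$\left(\frac{G{\left(W,5 \right)}}{v{\left(-2,4 \right)}} - 11\right)^{2} = \left(\frac{4 \cdot \frac{1}{4} \left(-4 - 5\right)}{-5 + 4 - 2} - 11\right)^{2} = \left(\frac{4 \cdot \frac{1}{4} \left(-4 - 5\right)}{-3} - 11\right)^{2} = \left(4 \cdot \frac{1}{4} \left(-9\right) \left(- \frac{1}{3}\right) - 11\right)^{2} = \left(\left(-9\right) \left(- \frac{1}{3}\right) - 11\right)^{2} = \left(3 - 11\right)^{2} = \left(-8\right)^{2} = 64$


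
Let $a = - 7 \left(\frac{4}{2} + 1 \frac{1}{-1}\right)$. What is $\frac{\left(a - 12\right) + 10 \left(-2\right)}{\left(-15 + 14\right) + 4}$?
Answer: $-13$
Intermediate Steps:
$a = -7$ ($a = - 7 \left(4 \cdot \frac{1}{2} + 1 \left(-1\right)\right) = - 7 \left(2 - 1\right) = \left(-7\right) 1 = -7$)
$\frac{\left(a - 12\right) + 10 \left(-2\right)}{\left(-15 + 14\right) + 4} = \frac{\left(-7 - 12\right) + 10 \left(-2\right)}{\left(-15 + 14\right) + 4} = \frac{-19 - 20}{-1 + 4} = - \frac{39}{3} = \left(-39\right) \frac{1}{3} = -13$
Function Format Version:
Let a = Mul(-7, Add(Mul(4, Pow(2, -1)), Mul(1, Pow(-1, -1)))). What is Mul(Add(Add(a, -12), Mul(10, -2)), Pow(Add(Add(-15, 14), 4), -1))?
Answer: -13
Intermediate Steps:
a = -7 (a = Mul(-7, Add(Mul(4, Rational(1, 2)), Mul(1, -1))) = Mul(-7, Add(2, -1)) = Mul(-7, 1) = -7)
Mul(Add(Add(a, -12), Mul(10, -2)), Pow(Add(Add(-15, 14), 4), -1)) = Mul(Add(Add(-7, -12), Mul(10, -2)), Pow(Add(Add(-15, 14), 4), -1)) = Mul(Add(-19, -20), Pow(Add(-1, 4), -1)) = Mul(-39, Pow(3, -1)) = Mul(-39, Rational(1, 3)) = -13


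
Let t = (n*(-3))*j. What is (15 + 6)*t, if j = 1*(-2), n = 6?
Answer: 756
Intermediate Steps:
j = -2
t = 36 (t = (6*(-3))*(-2) = -18*(-2) = 36)
(15 + 6)*t = (15 + 6)*36 = 21*36 = 756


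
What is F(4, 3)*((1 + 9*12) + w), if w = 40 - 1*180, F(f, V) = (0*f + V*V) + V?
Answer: -372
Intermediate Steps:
F(f, V) = V + V**2 (F(f, V) = (0 + V**2) + V = V**2 + V = V + V**2)
w = -140 (w = 40 - 180 = -140)
F(4, 3)*((1 + 9*12) + w) = (3*(1 + 3))*((1 + 9*12) - 140) = (3*4)*((1 + 108) - 140) = 12*(109 - 140) = 12*(-31) = -372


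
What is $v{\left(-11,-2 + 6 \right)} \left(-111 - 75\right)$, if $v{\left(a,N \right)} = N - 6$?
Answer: $372$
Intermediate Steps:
$v{\left(a,N \right)} = -6 + N$ ($v{\left(a,N \right)} = N - 6 = -6 + N$)
$v{\left(-11,-2 + 6 \right)} \left(-111 - 75\right) = \left(-6 + \left(-2 + 6\right)\right) \left(-111 - 75\right) = \left(-6 + 4\right) \left(-111 - 75\right) = \left(-2\right) \left(-186\right) = 372$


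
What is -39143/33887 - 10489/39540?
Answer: -1903154963/1339891980 ≈ -1.4204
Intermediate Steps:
-39143/33887 - 10489/39540 = -1903154963/1339891980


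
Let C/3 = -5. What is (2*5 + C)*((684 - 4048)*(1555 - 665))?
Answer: 14969800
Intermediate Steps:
C = -15 (C = 3*(-5) = -15)
(2*5 + C)*((684 - 4048)*(1555 - 665)) = (2*5 - 15)*((684 - 4048)*(1555 - 665)) = (10 - 15)*(-3364*890) = -5*(-2993960) = 14969800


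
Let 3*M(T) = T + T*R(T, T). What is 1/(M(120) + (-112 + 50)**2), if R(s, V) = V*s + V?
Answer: 1/584684 ≈ 1.7103e-6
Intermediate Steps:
R(s, V) = V + V*s
M(T) = T/3 + T**2*(1 + T)/3 (M(T) = (T + T*(T*(1 + T)))/3 = (T + T**2*(1 + T))/3 = T/3 + T**2*(1 + T)/3)
1/(M(120) + (-112 + 50)**2) = 1/((1/3)*120*(1 + 120*(1 + 120)) + (-112 + 50)**2) = 1/((1/3)*120*(1 + 120*121) + (-62)**2) = 1/((1/3)*120*(1 + 14520) + 3844) = 1/((1/3)*120*14521 + 3844) = 1/(580840 + 3844) = 1/584684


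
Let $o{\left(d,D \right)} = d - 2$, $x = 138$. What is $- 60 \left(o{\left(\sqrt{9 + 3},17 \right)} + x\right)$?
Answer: $-8160 - 120 \sqrt{3} \approx -8367.8$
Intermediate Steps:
$o{\left(d,D \right)} = -2 + d$
$- 60 \left(o{\left(\sqrt{9 + 3},17 \right)} + x\right) = - 60 \left(\left(-2 + \sqrt{9 + 3}\right) + 138\right) = - 60 \left(\left(-2 + \sqrt{12}\right) + 138\right) = - 60 \left(\left(-2 + 2 \sqrt{3}\right) + 138\right) = - 60 \left(136 + 2 \sqrt{3}\right) = -8160 - 120 \sqrt{3}$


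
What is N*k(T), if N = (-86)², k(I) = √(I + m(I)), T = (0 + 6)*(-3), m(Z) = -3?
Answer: 7396*I*√21 ≈ 33893.0*I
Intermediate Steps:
T = -18 (T = 6*(-3) = -18)
k(I) = √(-3 + I) (k(I) = √(I - 3) = √(-3 + I))
N = 7396
N*k(T) = 7396*√(-3 - 18) = 7396*√(-21) = 7396*(I*√21) = 7396*I*√21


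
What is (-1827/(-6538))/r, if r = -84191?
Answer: -261/78634394 ≈ -3.3192e-6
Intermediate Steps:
(-1827/(-6538))/r = -1827/(-6538)/(-84191) = -1827*(-1/6538)*(-1/84191) = (261/934)*(-1/84191) = -261/78634394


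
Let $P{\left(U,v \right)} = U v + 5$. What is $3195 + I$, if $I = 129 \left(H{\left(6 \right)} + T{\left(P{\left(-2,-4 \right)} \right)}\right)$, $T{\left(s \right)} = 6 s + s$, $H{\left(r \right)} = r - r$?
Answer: $14934$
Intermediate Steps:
$P{\left(U,v \right)} = 5 + U v$
$H{\left(r \right)} = 0$
$T{\left(s \right)} = 7 s$
$I = 11739$ ($I = 129 \left(0 + 7 \left(5 - -8\right)\right) = 129 \left(0 + 7 \left(5 + 8\right)\right) = 129 \left(0 + 7 \cdot 13\right) = 129 \left(0 + 91\right) = 129 \cdot 91 = 11739$)
$3195 + I = 3195 + 11739 = 14934$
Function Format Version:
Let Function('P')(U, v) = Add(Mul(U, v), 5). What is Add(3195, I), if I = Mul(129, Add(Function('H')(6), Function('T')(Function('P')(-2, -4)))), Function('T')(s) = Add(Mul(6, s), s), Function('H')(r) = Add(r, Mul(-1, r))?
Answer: 14934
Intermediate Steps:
Function('P')(U, v) = Add(5, Mul(U, v))
Function('H')(r) = 0
Function('T')(s) = Mul(7, s)
I = 11739 (I = Mul(129, Add(0, Mul(7, Add(5, Mul(-2, -4))))) = Mul(129, Add(0, Mul(7, Add(5, 8)))) = Mul(129, Add(0, Mul(7, 13))) = Mul(129, Add(0, 91)) = Mul(129, 91) = 11739)
Add(3195, I) = Add(3195, 11739) = 14934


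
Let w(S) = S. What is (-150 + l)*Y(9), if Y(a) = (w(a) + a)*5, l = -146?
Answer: -26640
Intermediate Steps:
Y(a) = 10*a (Y(a) = (a + a)*5 = (2*a)*5 = 10*a)
(-150 + l)*Y(9) = (-150 - 146)*(10*9) = -296*90 = -26640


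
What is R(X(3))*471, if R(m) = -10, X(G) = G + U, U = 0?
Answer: -4710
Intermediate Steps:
X(G) = G (X(G) = G + 0 = G)
R(X(3))*471 = -10*471 = -4710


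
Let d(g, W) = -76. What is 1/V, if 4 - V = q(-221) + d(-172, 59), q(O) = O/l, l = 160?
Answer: 160/13021 ≈ 0.012288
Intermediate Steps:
q(O) = O/160
V = 13021/160 (V = 4 - ((1/160)*(-221) - 76) = 4 - (-221/160 - 76) = 4 - 1*(-12381/160) = 4 + 12381/160 = 13021/160 ≈ 81.381)
1/V = 1/(13021/160) = 160/13021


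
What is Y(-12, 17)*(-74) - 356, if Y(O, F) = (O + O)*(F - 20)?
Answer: -5684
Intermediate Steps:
Y(O, F) = 2*O*(-20 + F) (Y(O, F) = (2*O)*(-20 + F) = 2*O*(-20 + F))
Y(-12, 17)*(-74) - 356 = (2*(-12)*(-20 + 17))*(-74) - 356 = (2*(-12)*(-3))*(-74) - 356 = 72*(-74) - 356 = -5328 - 356 = -5684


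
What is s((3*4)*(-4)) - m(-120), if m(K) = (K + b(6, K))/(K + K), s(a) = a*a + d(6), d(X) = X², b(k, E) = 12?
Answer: 46791/20 ≈ 2339.6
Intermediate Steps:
s(a) = 36 + a² (s(a) = a*a + 6² = a² + 36 = 36 + a²)
m(K) = (12 + K)/(2*K) (m(K) = (K + 12)/(K + K) = (12 + K)/((2*K)) = (12 + K)*(1/(2*K)) = (12 + K)/(2*K))
s((3*4)*(-4)) - m(-120) = (36 + ((3*4)*(-4))²) - (12 - 120)/(2*(-120)) = (36 + (12*(-4))²) - (-1)*(-108)/(2*120) = (36 + (-48)²) - 1*9/20 = (36 + 2304) - 9/20 = 2340 - 9/20 = 46791/20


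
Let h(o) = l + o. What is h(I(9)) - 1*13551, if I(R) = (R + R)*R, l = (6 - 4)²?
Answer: -13385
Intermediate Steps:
l = 4 (l = 2² = 4)
I(R) = 2*R² (I(R) = (2*R)*R = 2*R²)
h(o) = 4 + o
h(I(9)) - 1*13551 = (4 + 2*9²) - 1*13551 = (4 + 2*81) - 13551 = (4 + 162) - 13551 = 166 - 13551 = -13385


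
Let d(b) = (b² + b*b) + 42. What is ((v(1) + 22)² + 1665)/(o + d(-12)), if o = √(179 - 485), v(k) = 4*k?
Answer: 128755/18201 - 2341*I*√34/36402 ≈ 7.0741 - 0.37499*I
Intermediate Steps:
o = 3*I*√34 (o = √(-306) = 3*I*√34 ≈ 17.493*I)
d(b) = 42 + 2*b² (d(b) = (b² + b²) + 42 = 2*b² + 42 = 42 + 2*b²)
((v(1) + 22)² + 1665)/(o + d(-12)) = ((4*1 + 22)² + 1665)/(3*I*√34 + (42 + 2*(-12)²)) = ((4 + 22)² + 1665)/(3*I*√34 + (42 + 2*144)) = (26² + 1665)/(3*I*√34 + (42 + 288)) = (676 + 1665)/(3*I*√34 + 330) = 2341/(330 + 3*I*√34)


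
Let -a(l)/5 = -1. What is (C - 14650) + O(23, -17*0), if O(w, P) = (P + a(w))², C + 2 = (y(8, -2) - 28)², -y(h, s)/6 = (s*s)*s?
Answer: -14227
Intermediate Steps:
y(h, s) = -6*s³ (y(h, s) = -6*s*s*s = -6*s²*s = -6*s³)
a(l) = 5 (a(l) = -5*(-1) = 5)
C = 398 (C = -2 + (-6*(-2)³ - 28)² = -2 + (-6*(-8) - 28)² = -2 + (48 - 28)² = -2 + 20² = -2 + 400 = 398)
O(w, P) = (5 + P)² (O(w, P) = (P + 5)² = (5 + P)²)
(C - 14650) + O(23, -17*0) = (398 - 14650) + (5 - 17*0)² = -14252 + (5 + 0)² = -14252 + 5² = -14252 + 25 = -14227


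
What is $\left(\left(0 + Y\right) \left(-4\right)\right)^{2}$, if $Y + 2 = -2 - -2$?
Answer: $64$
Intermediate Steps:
$Y = -2$ ($Y = -2 - 0 = -2 + \left(-2 + 2\right) = -2 + 0 = -2$)
$\left(\left(0 + Y\right) \left(-4\right)\right)^{2} = \left(\left(0 - 2\right) \left(-4\right)\right)^{2} = \left(\left(-2\right) \left(-4\right)\right)^{2} = 8^{2} = 64$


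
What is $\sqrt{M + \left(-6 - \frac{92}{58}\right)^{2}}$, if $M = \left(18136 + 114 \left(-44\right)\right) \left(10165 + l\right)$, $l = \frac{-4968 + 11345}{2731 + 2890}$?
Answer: $\frac{148 \sqrt{3302125150665}}{23287} \approx 11549.0$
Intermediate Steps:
$l = \frac{911}{803}$ ($l = \frac{6377}{5621} = 6377 \cdot \frac{1}{5621} = \frac{911}{803} \approx 1.1345$)
$M = \frac{107103886720}{803}$ ($M = \left(18136 + 114 \left(-44\right)\right) \left(10165 + \frac{911}{803}\right) = \left(18136 - 5016\right) \frac{8163406}{803} = 13120 \cdot \frac{8163406}{803} = \frac{107103886720}{803} \approx 1.3338 \cdot 10^{8}$)
$\sqrt{M + \left(-6 - \frac{92}{58}\right)^{2}} = \sqrt{\frac{107103886720}{803} + \left(-6 - \frac{92}{58}\right)^{2}} = \sqrt{\frac{107103886720}{803} + \left(-6 - \frac{46}{29}\right)^{2}} = \sqrt{\frac{107103886720}{803} + \left(- \frac{220}{29}\right)^{2}} = \sqrt{\frac{107103886720}{803} + \frac{48400}{841}} = \sqrt{\frac{90074407596720}{675323}} = \frac{148 \sqrt{3302125150665}}{23287}$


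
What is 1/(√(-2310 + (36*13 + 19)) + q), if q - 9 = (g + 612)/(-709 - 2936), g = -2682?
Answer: 62775/12561328 - 6561*I*√1823/12561328 ≈ 0.0049975 - 0.022301*I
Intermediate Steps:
q = 775/81 (q = 9 + (-2682 + 612)/(-709 - 2936) = 9 - 2070/(-3645) = 9 - 2070*(-1/3645) = 9 + 46/81 = 775/81 ≈ 9.5679)
1/(√(-2310 + (36*13 + 19)) + q) = 1/(√(-2310 + (36*13 + 19)) + 775/81) = 1/(√(-2310 + (468 + 19)) + 775/81) = 1/(√(-2310 + 487) + 775/81) = 1/(√(-1823) + 775/81) = 1/(I*√1823 + 775/81) = 1/(775/81 + I*√1823)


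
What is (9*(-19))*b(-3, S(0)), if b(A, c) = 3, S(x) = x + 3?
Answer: -513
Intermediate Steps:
S(x) = 3 + x
(9*(-19))*b(-3, S(0)) = (9*(-19))*3 = -171*3 = -513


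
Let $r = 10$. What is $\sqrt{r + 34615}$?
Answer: $5 \sqrt{1385} \approx 186.08$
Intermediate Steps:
$\sqrt{r + 34615} = \sqrt{10 + 34615} = \sqrt{34625} = 5 \sqrt{1385}$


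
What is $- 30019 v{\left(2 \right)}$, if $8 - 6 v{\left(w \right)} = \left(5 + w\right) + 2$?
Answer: $\frac{30019}{6} \approx 5003.2$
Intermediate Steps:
$v{\left(w \right)} = \frac{1}{6} - \frac{w}{6}$ ($v{\left(w \right)} = \frac{4}{3} - \frac{\left(5 + w\right) + 2}{6} = \frac{4}{3} - \frac{7 + w}{6} = \frac{4}{3} - \left(\frac{7}{6} + \frac{w}{6}\right) = \frac{1}{6} - \frac{w}{6}$)
$- 30019 v{\left(2 \right)} = - 30019 \left(\frac{1}{6} - \frac{1}{3}\right) = \left(-30019\right) \left(- \frac{1}{6}\right) = \frac{30019}{6}$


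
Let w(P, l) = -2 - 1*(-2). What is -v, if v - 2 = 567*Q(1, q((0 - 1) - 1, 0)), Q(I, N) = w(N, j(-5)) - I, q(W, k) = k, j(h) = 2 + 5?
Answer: 565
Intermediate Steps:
j(h) = 7
w(P, l) = 0 (w(P, l) = -2 + 2 = 0)
Q(I, N) = -I (Q(I, N) = 0 - I = -I)
v = -565 (v = 2 + 567*(-1*1) = 2 + 567*(-1) = 2 - 567 = -565)
-v = -1*(-565) = 565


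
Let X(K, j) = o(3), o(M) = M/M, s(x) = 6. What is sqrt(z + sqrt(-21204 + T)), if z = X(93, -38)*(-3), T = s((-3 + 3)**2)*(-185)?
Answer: sqrt(-3 + I*sqrt(22314)) ≈ 8.556 + 8.7295*I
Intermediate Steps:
T = -1110 (T = 6*(-185) = -1110)
o(M) = 1
X(K, j) = 1
z = -3 (z = 1*(-3) = -3)
sqrt(z + sqrt(-21204 + T)) = sqrt(-3 + sqrt(-21204 - 1110)) = sqrt(-3 + sqrt(-22314)) = sqrt(-3 + I*sqrt(22314))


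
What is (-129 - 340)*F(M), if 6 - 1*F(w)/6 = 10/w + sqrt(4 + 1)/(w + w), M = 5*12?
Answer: -16415 + 469*sqrt(5)/20 ≈ -16363.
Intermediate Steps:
M = 60
F(w) = 36 - 60/w - 3*sqrt(5)/w (F(w) = 36 - 6*(10/w + sqrt(4 + 1)/(w + w)) = 36 - 6*(10/w + sqrt(5)/((2*w))) = 36 - 6*(10/w + sqrt(5)*(1/(2*w))) = 36 - 6*(10/w + sqrt(5)/(2*w)) = 36 + (-60/w - 3*sqrt(5)/w) = 36 - 60/w - 3*sqrt(5)/w)
(-129 - 340)*F(M) = (-129 - 340)*(3*(-20 - sqrt(5) + 12*60)/60) = -1407*(-20 - sqrt(5) + 720)/60 = -1407*(700 - sqrt(5))/60 = -469*(35 - sqrt(5)/20) = -16415 + 469*sqrt(5)/20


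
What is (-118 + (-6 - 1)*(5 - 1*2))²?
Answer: 19321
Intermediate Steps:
(-118 + (-6 - 1)*(5 - 1*2))² = (-118 - 7*(5 - 2))² = (-118 - 7*3)² = (-118 - 21)² = (-139)² = 19321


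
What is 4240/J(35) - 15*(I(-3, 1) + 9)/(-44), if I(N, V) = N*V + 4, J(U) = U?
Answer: 19181/154 ≈ 124.55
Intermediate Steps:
I(N, V) = 4 + N*V
4240/J(35) - 15*(I(-3, 1) + 9)/(-44) = 4240/35 - 15*((4 - 3*1) + 9)/(-44) = 4240*(1/35) - 15*((4 - 3) + 9)*(-1/44) = 848/7 - 15*(1 + 9)*(-1/44) = 848/7 - 15*10*(-1/44) = 848/7 - 150*(-1/44) = 848/7 + 75/22 = 19181/154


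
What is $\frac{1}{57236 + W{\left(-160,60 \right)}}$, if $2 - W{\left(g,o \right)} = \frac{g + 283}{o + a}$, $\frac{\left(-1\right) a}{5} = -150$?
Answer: $\frac{270}{15454219} \approx 1.7471 \cdot 10^{-5}$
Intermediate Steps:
$a = 750$ ($a = \left(-5\right) \left(-150\right) = 750$)
$W{\left(g,o \right)} = 2 - \frac{283 + g}{750 + o}$ ($W{\left(g,o \right)} = 2 - \frac{g + 283}{o + 750} = 2 - \frac{283 + g}{750 + o}$)
$\frac{1}{57236 + W{\left(-160,60 \right)}} = \frac{1}{57236 + \frac{1217 - -160 + 2 \cdot 60}{750 + 60}} = \frac{1}{57236 + \frac{1217 + 160 + 120}{810}} = \frac{1}{57236 + \frac{1}{810} \cdot 1497} = \frac{1}{57236 + \frac{499}{270}} = \frac{1}{\frac{15454219}{270}} = \frac{270}{15454219}$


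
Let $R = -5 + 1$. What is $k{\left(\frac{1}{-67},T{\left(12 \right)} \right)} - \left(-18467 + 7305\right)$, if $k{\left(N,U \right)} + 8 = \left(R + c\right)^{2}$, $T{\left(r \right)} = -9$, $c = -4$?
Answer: $11218$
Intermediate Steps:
$R = -4$
$k{\left(N,U \right)} = 56$ ($k{\left(N,U \right)} = -8 + \left(-4 - 4\right)^{2} = -8 + \left(-8\right)^{2} = -8 + 64 = 56$)
$k{\left(\frac{1}{-67},T{\left(12 \right)} \right)} - \left(-18467 + 7305\right) = 56 - \left(-18467 + 7305\right) = 56 - -11162 = 56 + 11162 = 11218$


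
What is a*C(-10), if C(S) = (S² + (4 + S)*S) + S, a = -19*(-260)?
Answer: 741000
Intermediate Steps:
a = 4940
C(S) = S + S² + S*(4 + S) (C(S) = (S² + S*(4 + S)) + S = S + S² + S*(4 + S))
a*C(-10) = 4940*(-10*(5 + 2*(-10))) = 4940*(-10*(5 - 20)) = 4940*(-10*(-15)) = 4940*150 = 741000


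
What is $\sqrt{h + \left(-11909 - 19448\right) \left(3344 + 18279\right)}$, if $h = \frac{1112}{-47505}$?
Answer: $\frac{i \sqrt{1530132709717610835}}{47505} \approx 26039.0 i$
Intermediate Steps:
$h = - \frac{1112}{47505}$ ($h = 1112 \left(- \frac{1}{47505}\right) = - \frac{1112}{47505} \approx -0.023408$)
$\sqrt{h + \left(-11909 - 19448\right) \left(3344 + 18279\right)} = \sqrt{- \frac{1112}{47505} + \left(-11909 - 19448\right) \left(3344 + 18279\right)} = \sqrt{- \frac{1112}{47505} - 678032411} = \sqrt{- \frac{32209929685667}{47505}} = \frac{i \sqrt{1530132709717610835}}{47505}$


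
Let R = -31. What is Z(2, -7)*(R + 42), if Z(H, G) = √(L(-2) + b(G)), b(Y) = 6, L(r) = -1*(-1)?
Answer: 11*√7 ≈ 29.103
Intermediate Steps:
L(r) = 1
Z(H, G) = √7 (Z(H, G) = √(1 + 6) = √7)
Z(2, -7)*(R + 42) = √7*(-31 + 42) = √7*11 = 11*√7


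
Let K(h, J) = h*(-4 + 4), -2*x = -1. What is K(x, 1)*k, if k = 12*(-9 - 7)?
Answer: 0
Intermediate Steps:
x = ½ (x = -½*(-1) = ½ ≈ 0.50000)
k = -192 (k = 12*(-16) = -192)
K(h, J) = 0 (K(h, J) = h*0 = 0)
K(x, 1)*k = 0*(-192) = 0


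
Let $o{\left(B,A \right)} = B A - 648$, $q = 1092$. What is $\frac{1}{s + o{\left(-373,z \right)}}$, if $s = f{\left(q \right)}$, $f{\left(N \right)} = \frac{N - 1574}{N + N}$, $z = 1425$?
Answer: $- \frac{1092}{581133157} \approx -1.8791 \cdot 10^{-6}$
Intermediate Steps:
$f{\left(N \right)} = \frac{-1574 + N}{2 N}$
$o{\left(B,A \right)} = -648 + A B$ ($o{\left(B,A \right)} = A B - 648 = -648 + A B$)
$s = - \frac{241}{1092}$ ($s = \frac{-1574 + 1092}{2 \cdot 1092} = \frac{1}{2} \cdot \frac{1}{1092} \left(-482\right) = - \frac{241}{1092} \approx -0.2207$)
$\frac{1}{s + o{\left(-373,z \right)}} = \frac{1}{- \frac{241}{1092} + \left(-648 + 1425 \left(-373\right)\right)} = \frac{1}{- \frac{241}{1092} - 532173} = \frac{1}{- \frac{581133157}{1092}} = - \frac{1092}{581133157}$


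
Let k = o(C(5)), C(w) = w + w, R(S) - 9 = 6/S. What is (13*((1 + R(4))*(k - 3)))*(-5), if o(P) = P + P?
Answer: -25415/2 ≈ -12708.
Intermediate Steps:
R(S) = 9 + 6/S
C(w) = 2*w
o(P) = 2*P
k = 20 (k = 2*(2*5) = 2*10 = 20)
(13*((1 + R(4))*(k - 3)))*(-5) = (13*((1 + (9 + 6/4))*(20 - 3)))*(-5) = (13*((1 + (9 + 6*(1/4)))*17))*(-5) = (13*((1 + (9 + 3/2))*17))*(-5) = (13*((1 + 21/2)*17))*(-5) = (13*((23/2)*17))*(-5) = (13*(391/2))*(-5) = (5083/2)*(-5) = -25415/2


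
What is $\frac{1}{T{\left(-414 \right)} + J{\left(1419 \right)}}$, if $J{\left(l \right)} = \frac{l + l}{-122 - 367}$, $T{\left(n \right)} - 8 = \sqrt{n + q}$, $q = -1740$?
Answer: $\frac{29177}{28678895} - \frac{26569 i \sqrt{2154}}{57357790} \approx 0.0010174 - 0.021498 i$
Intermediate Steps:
$T{\left(n \right)} = 8 + \sqrt{-1740 + n}$ ($T{\left(n \right)} = 8 + \sqrt{n - 1740} = 8 + \sqrt{-1740 + n}$)
$J{\left(l \right)} = - \frac{2 l}{489}$ ($J{\left(l \right)} = \frac{2 l}{-489} = 2 l \left(- \frac{1}{489}\right) = - \frac{2 l}{489}$)
$\frac{1}{T{\left(-414 \right)} + J{\left(1419 \right)}} = \frac{1}{\left(8 + \sqrt{-1740 - 414}\right) - \frac{946}{163}} = \frac{1}{\left(8 + \sqrt{-2154}\right) - \frac{946}{163}} = \frac{1}{\left(8 + i \sqrt{2154}\right) - \frac{946}{163}} = \frac{1}{\frac{358}{163} + i \sqrt{2154}}$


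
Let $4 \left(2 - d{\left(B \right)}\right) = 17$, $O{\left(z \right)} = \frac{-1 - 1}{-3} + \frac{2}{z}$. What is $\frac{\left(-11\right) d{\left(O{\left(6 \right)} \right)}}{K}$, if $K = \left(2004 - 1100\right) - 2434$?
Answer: $- \frac{11}{680} \approx -0.016176$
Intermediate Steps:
$O{\left(z \right)} = \frac{2}{3} + \frac{2}{z}$ ($O{\left(z \right)} = \left(-1 - 1\right) \left(- \frac{1}{3}\right) + \frac{2}{z} = \left(-2\right) \left(- \frac{1}{3}\right) + \frac{2}{z} = \frac{2}{3} + \frac{2}{z}$)
$d{\left(B \right)} = - \frac{9}{4}$ ($d{\left(B \right)} = 2 - \frac{17}{4} = - \frac{9}{4}$)
$K = -1530$ ($K = 904 - 2434 = -1530$)
$\frac{\left(-11\right) d{\left(O{\left(6 \right)} \right)}}{K} = \frac{\left(-11\right) \left(- \frac{9}{4}\right)}{-1530} = \frac{99}{4} \left(- \frac{1}{1530}\right) = - \frac{11}{680}$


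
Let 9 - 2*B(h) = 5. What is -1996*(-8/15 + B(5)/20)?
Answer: 12974/15 ≈ 864.93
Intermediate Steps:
B(h) = 2 (B(h) = 9/2 - ½*5 = 9/2 - 5/2 = 2)
-1996*(-8/15 + B(5)/20) = -1996*(-8/15 + 2/20) = -1996*(-8*1/15 + 2*(1/20)) = -1996*(-8/15 + ⅒) = -1996*(-13/30) = 12974/15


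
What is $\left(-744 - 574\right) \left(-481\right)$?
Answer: $633958$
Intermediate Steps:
$\left(-744 - 574\right) \left(-481\right) = \left(-1318\right) \left(-481\right) = 633958$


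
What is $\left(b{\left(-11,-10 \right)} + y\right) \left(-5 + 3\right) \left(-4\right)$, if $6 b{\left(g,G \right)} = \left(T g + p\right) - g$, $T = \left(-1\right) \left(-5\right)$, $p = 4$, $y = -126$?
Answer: $- \frac{3184}{3} \approx -1061.3$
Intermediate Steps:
$T = 5$
$b{\left(g,G \right)} = \frac{2}{3} + \frac{2 g}{3}$ ($b{\left(g,G \right)} = \frac{\left(5 g + 4\right) - g}{6} = \frac{\left(4 + 5 g\right) - g}{6} = \frac{4 + 4 g}{6} = \frac{2}{3} + \frac{2 g}{3}$)
$\left(b{\left(-11,-10 \right)} + y\right) \left(-5 + 3\right) \left(-4\right) = \left(\left(\frac{2}{3} + \frac{2}{3} \left(-11\right)\right) - 126\right) \left(-5 + 3\right) \left(-4\right) = \left(\left(\frac{2}{3} - \frac{22}{3}\right) - 126\right) \left(\left(-2\right) \left(-4\right)\right) = \left(- \frac{20}{3} - 126\right) 8 = \left(- \frac{398}{3}\right) 8 = - \frac{3184}{3}$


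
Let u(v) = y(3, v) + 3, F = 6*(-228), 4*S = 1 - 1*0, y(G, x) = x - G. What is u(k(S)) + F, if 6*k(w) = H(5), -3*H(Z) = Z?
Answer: -24629/18 ≈ -1368.3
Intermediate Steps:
S = ¼ (S = (1 - 1*0)/4 = (1 + 0)/4 = (¼)*1 = ¼ ≈ 0.25000)
F = -1368
H(Z) = -Z/3
k(w) = -5/18 (k(w) = (-⅓*5)/6 = (⅙)*(-5/3) = -5/18)
u(v) = v (u(v) = (v - 1*3) + 3 = (v - 3) + 3 = (-3 + v) + 3 = v)
u(k(S)) + F = -5/18 - 1368 = -24629/18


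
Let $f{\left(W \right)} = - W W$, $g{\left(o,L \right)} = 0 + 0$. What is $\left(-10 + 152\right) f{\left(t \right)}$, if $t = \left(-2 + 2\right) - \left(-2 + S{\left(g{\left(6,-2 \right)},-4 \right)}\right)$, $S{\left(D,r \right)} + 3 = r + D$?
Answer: $-11502$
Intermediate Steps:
$g{\left(o,L \right)} = 0$
$S{\left(D,r \right)} = -3 + D + r$ ($S{\left(D,r \right)} = -3 + \left(r + D\right) = -3 + \left(D + r\right) = -3 + D + r$)
$t = 9$ ($t = \left(-2 + 2\right) + \left(2 - \left(-3 + 0 - 4\right)\right) = 0 + \left(2 - -7\right) = 0 + \left(2 + 7\right) = 0 + 9 = 9$)
$f{\left(W \right)} = - W^{2}$
$\left(-10 + 152\right) f{\left(t \right)} = \left(-10 + 152\right) \left(- 9^{2}\right) = 142 \left(\left(-1\right) 81\right) = 142 \left(-81\right) = -11502$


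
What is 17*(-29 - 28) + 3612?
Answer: 2643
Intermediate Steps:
17*(-29 - 28) + 3612 = 17*(-57) + 3612 = -969 + 3612 = 2643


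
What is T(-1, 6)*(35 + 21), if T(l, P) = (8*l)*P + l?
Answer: -2744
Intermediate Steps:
T(l, P) = l + 8*P*l (T(l, P) = 8*P*l + l = l + 8*P*l)
T(-1, 6)*(35 + 21) = (-(1 + 8*6))*(35 + 21) = -(1 + 48)*56 = -1*49*56 = -49*56 = -2744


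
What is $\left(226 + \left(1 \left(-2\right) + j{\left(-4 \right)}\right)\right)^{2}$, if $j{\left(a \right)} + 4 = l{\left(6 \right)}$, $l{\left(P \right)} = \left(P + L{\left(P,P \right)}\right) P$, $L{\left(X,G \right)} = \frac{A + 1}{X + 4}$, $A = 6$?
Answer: $\frac{1692601}{25} \approx 67704.0$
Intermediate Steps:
$L{\left(X,G \right)} = \frac{7}{4 + X}$ ($L{\left(X,G \right)} = \frac{6 + 1}{X + 4} = \frac{7}{4 + X}$)
$l{\left(P \right)} = P \left(P + \frac{7}{4 + P}\right)$ ($l{\left(P \right)} = \left(P + \frac{7}{4 + P}\right) P = P \left(P + \frac{7}{4 + P}\right)$)
$j{\left(a \right)} = \frac{181}{5}$ ($j{\left(a \right)} = -4 + \frac{6 \left(7 + 6 \left(4 + 6\right)\right)}{4 + 6} = -4 + \frac{6 \left(7 + 6 \cdot 10\right)}{10} = -4 + 6 \cdot \frac{1}{10} \left(7 + 60\right) = -4 + 6 \cdot \frac{1}{10} \cdot 67 = -4 + \frac{201}{5} = \frac{181}{5}$)
$\left(226 + \left(1 \left(-2\right) + j{\left(-4 \right)}\right)\right)^{2} = \left(226 + \left(1 \left(-2\right) + \frac{181}{5}\right)\right)^{2} = \left(226 + \left(-2 + \frac{181}{5}\right)\right)^{2} = \left(226 + \frac{171}{5}\right)^{2} = \left(\frac{1301}{5}\right)^{2} = \frac{1692601}{25}$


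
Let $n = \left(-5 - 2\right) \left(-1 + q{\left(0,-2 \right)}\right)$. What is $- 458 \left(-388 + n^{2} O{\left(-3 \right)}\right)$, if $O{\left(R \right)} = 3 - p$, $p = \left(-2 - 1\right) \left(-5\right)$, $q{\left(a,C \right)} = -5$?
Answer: $9872648$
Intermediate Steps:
$p = 15$ ($p = \left(-3\right) \left(-5\right) = 15$)
$n = 42$ ($n = \left(-5 - 2\right) \left(-1 - 5\right) = \left(-7\right) \left(-6\right) = 42$)
$O{\left(R \right)} = -12$ ($O{\left(R \right)} = 3 - 15 = -12$)
$- 458 \left(-388 + n^{2} O{\left(-3 \right)}\right) = - 458 \left(-388 + 42^{2} \left(-12\right)\right) = - 458 \left(-388 + 1764 \left(-12\right)\right) = - 458 \left(-388 - 21168\right) = \left(-458\right) \left(-21556\right) = 9872648$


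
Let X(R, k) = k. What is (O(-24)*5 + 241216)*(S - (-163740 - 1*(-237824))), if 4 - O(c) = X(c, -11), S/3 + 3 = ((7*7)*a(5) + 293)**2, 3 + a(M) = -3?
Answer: -17877250190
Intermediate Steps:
a(M) = -6 (a(M) = -3 - 3 = -6)
S = -6 (S = -9 + 3*((7*7)*(-6) + 293)**2 = -9 + 3*(49*(-6) + 293)**2 = -9 + 3*(-294 + 293)**2 = -9 + 3*(-1)**2 = -9 + 3*1 = -9 + 3 = -6)
O(c) = 15 (O(c) = 4 - 1*(-11) = 4 + 11 = 15)
(O(-24)*5 + 241216)*(S - (-163740 - 1*(-237824))) = (15*5 + 241216)*(-6 - (-163740 - 1*(-237824))) = (75 + 241216)*(-6 - (-163740 + 237824)) = 241291*(-6 - 1*74084) = 241291*(-6 - 74084) = 241291*(-74090) = -17877250190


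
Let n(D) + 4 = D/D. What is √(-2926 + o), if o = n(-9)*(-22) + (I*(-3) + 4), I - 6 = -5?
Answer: I*√2859 ≈ 53.47*I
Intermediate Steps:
I = 1 (I = 6 - 5 = 1)
n(D) = -3 (n(D) = -4 + D/D = -4 + 1 = -3)
o = 67 (o = -3*(-22) + (1*(-3) + 4) = 66 + (-3 + 4) = 66 + 1 = 67)
√(-2926 + o) = √(-2926 + 67) = √(-2859) = I*√2859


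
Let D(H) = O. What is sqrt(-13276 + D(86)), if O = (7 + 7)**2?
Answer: 2*I*sqrt(3270) ≈ 114.37*I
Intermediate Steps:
O = 196 (O = 14**2 = 196)
D(H) = 196
sqrt(-13276 + D(86)) = sqrt(-13276 + 196) = sqrt(-13080) = 2*I*sqrt(3270)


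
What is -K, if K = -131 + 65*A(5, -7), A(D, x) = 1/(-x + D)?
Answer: 1507/12 ≈ 125.58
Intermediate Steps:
A(D, x) = 1/(D - x)
K = -1507/12 (K = -131 + 65/(5 - 1*(-7)) = -131 + 65/(5 + 7) = -131 + 65/12 = -1507/12 ≈ -125.58)
-K = -1*(-1507/12) = 1507/12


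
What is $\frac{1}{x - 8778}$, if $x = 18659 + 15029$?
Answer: $\frac{1}{24910} \approx 4.0145 \cdot 10^{-5}$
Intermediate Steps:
$x = 33688$
$\frac{1}{x - 8778} = \frac{1}{33688 - 8778} = \frac{1}{24910}$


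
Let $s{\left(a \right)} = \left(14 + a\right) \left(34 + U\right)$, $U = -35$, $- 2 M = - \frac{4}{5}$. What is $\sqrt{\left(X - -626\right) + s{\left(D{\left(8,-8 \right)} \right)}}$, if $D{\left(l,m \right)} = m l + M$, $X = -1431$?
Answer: $\frac{i \sqrt{18885}}{5} \approx 27.485 i$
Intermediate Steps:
$M = \frac{2}{5}$ ($M = - \frac{\left(-4\right) \frac{1}{5}}{2} = \left(- \frac{1}{2}\right) \left(- \frac{4}{5}\right) = \frac{2}{5} \approx 0.4$)
$D{\left(l,m \right)} = \frac{2}{5} + l m$ ($D{\left(l,m \right)} = m l + \frac{2}{5} = l m + \frac{2}{5} = \frac{2}{5} + l m$)
$s{\left(a \right)} = -14 - a$ ($s{\left(a \right)} = \left(14 + a\right) \left(34 - 35\right) = \left(14 + a\right) \left(-1\right) = -14 - a$)
$\sqrt{\left(X - -626\right) + s{\left(D{\left(8,-8 \right)} \right)}} = \sqrt{\left(-1431 - -626\right) - \left(\frac{72}{5} - 64\right)} = \sqrt{\left(-1431 + 626\right) - - \frac{248}{5}} = \sqrt{-805 - - \frac{248}{5}} = \sqrt{-805 + \left(-14 + \frac{318}{5}\right)} = \sqrt{-805 + \frac{248}{5}} = \sqrt{- \frac{3777}{5}} = \frac{i \sqrt{18885}}{5}$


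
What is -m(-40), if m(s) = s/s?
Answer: -1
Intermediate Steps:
m(s) = 1
-m(-40) = -1*1 = -1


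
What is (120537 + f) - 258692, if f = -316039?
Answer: -454194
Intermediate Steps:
(120537 + f) - 258692 = (120537 - 316039) - 258692 = -195502 - 258692 = -454194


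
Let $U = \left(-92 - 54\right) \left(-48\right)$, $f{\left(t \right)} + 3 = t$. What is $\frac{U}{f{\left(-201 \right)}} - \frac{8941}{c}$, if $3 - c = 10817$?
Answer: $- \frac{6163379}{183838} \approx -33.526$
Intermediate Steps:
$f{\left(t \right)} = -3 + t$
$c = -10814$ ($c = 3 - 10817 = -10814$)
$U = 7008$ ($U = \left(-146\right) \left(-48\right) = 7008$)
$\frac{U}{f{\left(-201 \right)}} - \frac{8941}{c} = \frac{7008}{-3 - 201} - \frac{8941}{-10814} = \frac{7008}{-204} - - \frac{8941}{10814} = 7008 \left(- \frac{1}{204}\right) + \frac{8941}{10814} = - \frac{584}{17} + \frac{8941}{10814} = - \frac{6163379}{183838}$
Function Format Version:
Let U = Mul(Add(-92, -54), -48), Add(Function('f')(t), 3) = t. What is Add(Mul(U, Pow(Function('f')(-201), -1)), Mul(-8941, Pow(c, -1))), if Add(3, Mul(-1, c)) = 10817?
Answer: Rational(-6163379, 183838) ≈ -33.526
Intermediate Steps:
Function('f')(t) = Add(-3, t)
c = -10814 (c = Add(3, Mul(-1, 10817)) = Add(3, -10817) = -10814)
U = 7008 (U = Mul(-146, -48) = 7008)
Add(Mul(U, Pow(Function('f')(-201), -1)), Mul(-8941, Pow(c, -1))) = Add(Mul(7008, Pow(Add(-3, -201), -1)), Mul(-8941, Pow(-10814, -1))) = Add(Mul(7008, Pow(-204, -1)), Mul(-8941, Rational(-1, 10814))) = Add(Mul(7008, Rational(-1, 204)), Rational(8941, 10814)) = Add(Rational(-584, 17), Rational(8941, 10814)) = Rational(-6163379, 183838)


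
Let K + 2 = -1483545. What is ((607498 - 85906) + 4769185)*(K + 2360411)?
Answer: 4639291883328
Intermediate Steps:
K = -1483547 (K = -2 - 1483545 = -1483547)
((607498 - 85906) + 4769185)*(K + 2360411) = ((607498 - 85906) + 4769185)*(-1483547 + 2360411) = (521592 + 4769185)*876864 = 5290777*876864 = 4639291883328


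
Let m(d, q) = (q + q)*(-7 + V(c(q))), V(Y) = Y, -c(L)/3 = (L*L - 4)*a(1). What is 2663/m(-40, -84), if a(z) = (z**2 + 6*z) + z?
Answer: 2663/28434840 ≈ 9.3653e-5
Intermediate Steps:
a(z) = z**2 + 7*z
c(L) = 96 - 24*L**2 (c(L) = -3*(L*L - 4)*1*(7 + 1) = -3*(L**2 - 4)*1*8 = -3*(-4 + L**2)*8 = -3*(-32 + 8*L**2) = 96 - 24*L**2)
m(d, q) = 2*q*(89 - 24*q**2) (m(d, q) = (q + q)*(-7 + (96 - 24*q**2)) = (2*q)*(89 - 24*q**2) = 2*q*(89 - 24*q**2))
2663/m(-40, -84) = 2663/(-48*(-84)**3 + 178*(-84)) = 2663/(-48*(-592704) - 14952) = 2663/(28449792 - 14952) = 2663/28434840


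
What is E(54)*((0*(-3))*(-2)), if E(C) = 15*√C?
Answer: 0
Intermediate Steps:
E(54)*((0*(-3))*(-2)) = (15*√54)*((0*(-3))*(-2)) = (15*(3*√6))*(0*(-2)) = (45*√6)*0 = 0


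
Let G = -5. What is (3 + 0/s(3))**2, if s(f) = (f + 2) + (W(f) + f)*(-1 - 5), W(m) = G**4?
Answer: 9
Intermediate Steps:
W(m) = 625 (W(m) = (-5)**4 = 625)
s(f) = -3748 - 5*f (s(f) = (f + 2) + (625 + f)*(-1 - 5) = (2 + f) + (625 + f)*(-6) = (2 + f) + (-3750 - 6*f) = -3748 - 5*f)
(3 + 0/s(3))**2 = (3 + 0/(-3748 - 5*3))**2 = (3 + 0/(-3748 - 15))**2 = (3 + 0/(-3763))**2 = (3 + 0*(-1/3763))**2 = (3 + 0)**2 = 3**2 = 9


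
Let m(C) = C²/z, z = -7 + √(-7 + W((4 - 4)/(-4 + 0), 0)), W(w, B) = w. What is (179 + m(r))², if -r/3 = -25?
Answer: (-1565176*√7 + 18890097*I)/(14*(√7 + 3*I)) ≈ 2.0408e+5 + 2.7858e+5*I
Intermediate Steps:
r = 75 (r = -3*(-25) = 75)
z = -7 + I*√7 (z = -7 + √(-7 + (4 - 4)/(-4 + 0)) = -7 + √(-7 + 0/(-4)) = -7 + √(-7 + 0*(-¼)) = -7 + √(-7 + 0) = -7 + √(-7) = -7 + I*√7 ≈ -7.0 + 2.6458*I)
m(C) = C²/(-7 + I*√7)
(179 + m(r))² = (179 + (-⅛*75² - 1/56*I*√7*75²))² = (179 + (-⅛*5625 - 1/56*I*√7*5625))² = (179 + (-5625/8 - 5625*I*√7/56))² = (-4193/8 - 5625*I*√7/56)²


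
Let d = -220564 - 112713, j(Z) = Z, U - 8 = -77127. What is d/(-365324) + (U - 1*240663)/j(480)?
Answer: -14491677301/21919440 ≈ -661.13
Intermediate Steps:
U = -77119 (U = 8 - 77127 = -77119)
d = -333277
d/(-365324) + (U - 1*240663)/j(480) = -333277/(-365324) + (-77119 - 1*240663)/480 = -333277*(-1/365324) + (-77119 - 240663)*(1/480) = 333277/365324 - 317782*1/480 = 333277/365324 - 158891/240 = -14491677301/21919440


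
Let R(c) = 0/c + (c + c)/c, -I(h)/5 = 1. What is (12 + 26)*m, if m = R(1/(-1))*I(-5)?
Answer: -380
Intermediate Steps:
I(h) = -5 (I(h) = -5*1 = -5)
R(c) = 2 (R(c) = 0 + (2*c)/c = 0 + 2 = 2)
m = -10 (m = 2*(-5) = -10)
(12 + 26)*m = (12 + 26)*(-10) = 38*(-10) = -380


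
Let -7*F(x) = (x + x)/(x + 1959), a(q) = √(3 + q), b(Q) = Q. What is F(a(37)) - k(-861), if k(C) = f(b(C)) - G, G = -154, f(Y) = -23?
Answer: -3519116717/26863487 - 7836*√10/26863487 ≈ -131.00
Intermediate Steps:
k(C) = 131 (k(C) = -23 - 1*(-154) = -23 + 154 = 131)
F(x) = -2*x/(7*(1959 + x)) (F(x) = -(x + x)/(7*(x + 1959)) = -2*x/(7*(1959 + x)))
F(a(37)) - k(-861) = -2*√(3 + 37)/(13713 + 7*√(3 + 37)) - 1*131 = -2*√40/(13713 + 7*√40) - 131 = -2*2*√10/(13713 + 7*(2*√10)) - 131 = -2*2*√10/(13713 + 14*√10) - 131 = -4*√10/(13713 + 14*√10) - 131 = -131 - 4*√10/(13713 + 14*√10)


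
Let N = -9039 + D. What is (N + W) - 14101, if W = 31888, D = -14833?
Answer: -6085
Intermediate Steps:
N = -23872 (N = -9039 - 14833 = -23872)
(N + W) - 14101 = (-23872 + 31888) - 14101 = 8016 - 14101 = -6085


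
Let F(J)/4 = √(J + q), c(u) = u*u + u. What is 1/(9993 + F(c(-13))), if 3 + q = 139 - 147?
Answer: 9993/99857729 - 4*√145/99857729 ≈ 9.9590e-5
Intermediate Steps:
c(u) = u + u² (c(u) = u² + u = u + u²)
q = -11 (q = -3 + (139 - 147) = -3 - 8 = -11)
F(J) = 4*√(-11 + J) (F(J) = 4*√(J - 11) = 4*√(-11 + J))
1/(9993 + F(c(-13))) = 1/(9993 + 4*√(-11 - 13*(1 - 13))) = 1/(9993 + 4*√(-11 - 13*(-12))) = 1/(9993 + 4*√(-11 + 156)) = 1/(9993 + 4*√145)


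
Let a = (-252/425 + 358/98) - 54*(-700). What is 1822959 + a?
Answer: 38750369902/20825 ≈ 1.8608e+6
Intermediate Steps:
a = 787248727/20825 (a = (-252*1/425 + 358*(1/98)) + 37800 = (-252/425 + 179/49) + 37800 = 63727/20825 + 37800 = 787248727/20825 ≈ 37803.)
1822959 + a = 1822959 + 787248727/20825 = 38750369902/20825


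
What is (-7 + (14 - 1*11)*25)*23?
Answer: 1564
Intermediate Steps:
(-7 + (14 - 1*11)*25)*23 = (-7 + (14 - 11)*25)*23 = (-7 + 3*25)*23 = (-7 + 75)*23 = 68*23 = 1564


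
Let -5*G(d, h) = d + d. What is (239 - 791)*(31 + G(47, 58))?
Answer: -33672/5 ≈ -6734.4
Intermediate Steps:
G(d, h) = -2*d/5 (G(d, h) = -(d + d)/5 = -2*d/5)
(239 - 791)*(31 + G(47, 58)) = (239 - 791)*(31 - ⅖*47) = -552*(31 - 94/5) = -552*61/5 = -33672/5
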